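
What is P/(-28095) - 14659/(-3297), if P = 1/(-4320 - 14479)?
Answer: 860251859188/193481845865 ≈ 4.4462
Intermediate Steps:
P = -1/18799 (P = 1/(-18799) = -1/18799 ≈ -5.3194e-5)
P/(-28095) - 14659/(-3297) = -1/18799/(-28095) - 14659/(-3297) = -1/18799*(-1/28095) - 14659*(-1/3297) = 1/528157905 + 14659/3297 = 860251859188/193481845865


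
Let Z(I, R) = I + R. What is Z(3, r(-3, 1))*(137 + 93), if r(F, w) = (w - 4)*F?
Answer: 2760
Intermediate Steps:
r(F, w) = F*(-4 + w) (r(F, w) = (-4 + w)*F = F*(-4 + w))
Z(3, r(-3, 1))*(137 + 93) = (3 - 3*(-4 + 1))*(137 + 93) = (3 - 3*(-3))*230 = (3 + 9)*230 = 12*230 = 2760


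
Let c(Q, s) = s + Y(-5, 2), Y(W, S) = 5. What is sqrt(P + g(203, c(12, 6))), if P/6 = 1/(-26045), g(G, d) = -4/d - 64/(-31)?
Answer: 7*sqrt(2737639070870)/8881345 ≈ 1.3041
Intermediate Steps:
c(Q, s) = 5 + s (c(Q, s) = s + 5 = 5 + s)
g(G, d) = 64/31 - 4/d (g(G, d) = -4/d - 64*(-1/31) = -4/d + 64/31 = 64/31 - 4/d)
P = -6/26045 (P = 6/(-26045) = 6*(-1/26045) = -6/26045 ≈ -0.00023037)
sqrt(P + g(203, c(12, 6))) = sqrt(-6/26045 + (64/31 - 4/(5 + 6))) = sqrt(-6/26045 + (64/31 - 4/11)) = sqrt(-6/26045 + 580/341) = sqrt(15104054/8881345) = 7*sqrt(2737639070870)/8881345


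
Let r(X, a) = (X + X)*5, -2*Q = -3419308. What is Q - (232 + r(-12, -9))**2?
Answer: 1697110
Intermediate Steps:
Q = 1709654 (Q = -1/2*(-3419308) = 1709654)
r(X, a) = 10*X (r(X, a) = (2*X)*5 = 10*X)
Q - (232 + r(-12, -9))**2 = 1709654 - (232 + 10*(-12))**2 = 1709654 - (232 - 120)**2 = 1709654 - 1*112**2 = 1709654 - 1*12544 = 1709654 - 12544 = 1697110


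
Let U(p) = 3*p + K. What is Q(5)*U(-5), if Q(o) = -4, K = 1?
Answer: 56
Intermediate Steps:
U(p) = 1 + 3*p (U(p) = 3*p + 1 = 1 + 3*p)
Q(5)*U(-5) = -4*(1 + 3*(-5)) = -4*(1 - 15) = -4*(-14) = 56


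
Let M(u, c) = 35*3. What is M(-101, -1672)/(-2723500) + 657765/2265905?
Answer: 71647402299/246847690700 ≈ 0.29025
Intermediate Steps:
M(u, c) = 105
M(-101, -1672)/(-2723500) + 657765/2265905 = 105/(-2723500) + 657765/2265905 = 105*(-1/2723500) + 657765*(1/2265905) = -21/544700 + 131553/453181 = 71647402299/246847690700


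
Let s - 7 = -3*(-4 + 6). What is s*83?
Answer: 83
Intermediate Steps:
s = 1 (s = 7 - 3*(-4 + 6) = 7 - 3*2 = 7 - 6 = 1)
s*83 = 1*83 = 83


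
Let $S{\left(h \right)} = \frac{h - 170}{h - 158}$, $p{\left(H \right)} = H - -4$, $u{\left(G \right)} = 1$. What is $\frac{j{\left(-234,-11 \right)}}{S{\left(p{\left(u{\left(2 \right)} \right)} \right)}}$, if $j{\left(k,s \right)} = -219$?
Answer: $- \frac{11169}{55} \approx -203.07$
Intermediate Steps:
$p{\left(H \right)} = 4 + H$ ($p{\left(H \right)} = H + 4 = 4 + H$)
$S{\left(h \right)} = \frac{-170 + h}{-158 + h}$
$\frac{j{\left(-234,-11 \right)}}{S{\left(p{\left(u{\left(2 \right)} \right)} \right)}} = - \frac{219}{\frac{1}{-158 + \left(4 + 1\right)} \left(-170 + \left(4 + 1\right)\right)} = - \frac{219}{\frac{1}{-158 + 5} \left(-170 + 5\right)} = - \frac{219}{\frac{1}{-153} \left(-165\right)} = - \frac{219}{\left(- \frac{1}{153}\right) \left(-165\right)} = - \frac{219}{\frac{55}{51}} = \left(-219\right) \frac{51}{55} = - \frac{11169}{55}$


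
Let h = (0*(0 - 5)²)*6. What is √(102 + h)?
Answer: √102 ≈ 10.100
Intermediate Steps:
h = 0 (h = (0*(-5)²)*6 = (0*25)*6 = 0*6 = 0)
√(102 + h) = √(102 + 0) = √102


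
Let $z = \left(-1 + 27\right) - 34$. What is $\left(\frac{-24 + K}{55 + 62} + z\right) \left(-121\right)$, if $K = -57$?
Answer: $\frac{13673}{13} \approx 1051.8$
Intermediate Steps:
$z = -8$ ($z = 26 - 34 = -8$)
$\left(\frac{-24 + K}{55 + 62} + z\right) \left(-121\right) = \left(\frac{-24 - 57}{55 + 62} - 8\right) \left(-121\right) = \left(- \frac{81}{117} - 8\right) \left(-121\right) = \left(\left(-81\right) \frac{1}{117} - 8\right) \left(-121\right) = \left(- \frac{9}{13} - 8\right) \left(-121\right) = \left(- \frac{113}{13}\right) \left(-121\right) = \frac{13673}{13}$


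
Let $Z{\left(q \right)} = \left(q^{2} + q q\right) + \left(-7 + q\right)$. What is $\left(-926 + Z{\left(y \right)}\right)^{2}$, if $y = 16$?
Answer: $164025$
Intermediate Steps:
$Z{\left(q \right)} = -7 + q + 2 q^{2}$ ($Z{\left(q \right)} = \left(q^{2} + q^{2}\right) + \left(-7 + q\right) = 2 q^{2} + \left(-7 + q\right) = -7 + q + 2 q^{2}$)
$\left(-926 + Z{\left(y \right)}\right)^{2} = \left(-926 + \left(-7 + 16 + 2 \cdot 16^{2}\right)\right)^{2} = \left(-926 + \left(-7 + 16 + 2 \cdot 256\right)\right)^{2} = \left(-926 + \left(-7 + 16 + 512\right)\right)^{2} = \left(-926 + 521\right)^{2} = \left(-405\right)^{2} = 164025$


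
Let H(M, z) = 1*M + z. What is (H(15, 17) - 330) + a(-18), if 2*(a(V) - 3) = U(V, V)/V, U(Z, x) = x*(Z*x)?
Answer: -133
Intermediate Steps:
U(Z, x) = Z*x**2
a(V) = 3 + V**2/2 (a(V) = 3 + ((V*V**2)/V)/2 = 3 + (V**3/V)/2 = 3 + V**2/2)
H(M, z) = M + z
(H(15, 17) - 330) + a(-18) = ((15 + 17) - 330) + (3 + (1/2)*(-18)**2) = (32 - 330) + (3 + (1/2)*324) = -298 + (3 + 162) = -298 + 165 = -133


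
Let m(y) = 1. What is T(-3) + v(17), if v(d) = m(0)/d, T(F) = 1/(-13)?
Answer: -4/221 ≈ -0.018100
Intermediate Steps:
T(F) = -1/13
v(d) = 1/d
T(-3) + v(17) = -1/13 + 1/17 = -4/221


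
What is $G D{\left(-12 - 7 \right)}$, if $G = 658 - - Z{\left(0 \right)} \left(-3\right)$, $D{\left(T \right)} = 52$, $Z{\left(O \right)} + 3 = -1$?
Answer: $34840$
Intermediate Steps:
$Z{\left(O \right)} = -4$ ($Z{\left(O \right)} = -3 - 1 = -4$)
$G = 670$ ($G = 658 - \left(-1\right) \left(-4\right) \left(-3\right) = 658 - 4 \left(-3\right) = 658 - -12 = 658 + 12 = 670$)
$G D{\left(-12 - 7 \right)} = 670 \cdot 52 = 34840$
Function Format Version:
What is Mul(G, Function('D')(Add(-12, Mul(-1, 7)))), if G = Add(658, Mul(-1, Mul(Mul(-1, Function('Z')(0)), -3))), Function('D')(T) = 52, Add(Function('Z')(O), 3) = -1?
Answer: 34840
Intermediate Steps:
Function('Z')(O) = -4 (Function('Z')(O) = Add(-3, -1) = -4)
G = 670 (G = Add(658, Mul(-1, Mul(Mul(-1, -4), -3))) = Add(658, Mul(-1, Mul(4, -3))) = Add(658, Mul(-1, -12)) = Add(658, 12) = 670)
Mul(G, Function('D')(Add(-12, Mul(-1, 7)))) = Mul(670, 52) = 34840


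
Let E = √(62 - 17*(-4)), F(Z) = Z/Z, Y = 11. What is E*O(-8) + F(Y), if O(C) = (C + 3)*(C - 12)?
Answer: 1 + 100*√130 ≈ 1141.2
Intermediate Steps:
F(Z) = 1
E = √130 (E = √(62 + 68) = √130 ≈ 11.402)
O(C) = (-12 + C)*(3 + C) (O(C) = (3 + C)*(-12 + C) = (-12 + C)*(3 + C))
E*O(-8) + F(Y) = √130*(-36 + (-8)² - 9*(-8)) + 1 = √130*(-36 + 64 + 72) + 1 = √130*100 + 1 = 100*√130 + 1 = 1 + 100*√130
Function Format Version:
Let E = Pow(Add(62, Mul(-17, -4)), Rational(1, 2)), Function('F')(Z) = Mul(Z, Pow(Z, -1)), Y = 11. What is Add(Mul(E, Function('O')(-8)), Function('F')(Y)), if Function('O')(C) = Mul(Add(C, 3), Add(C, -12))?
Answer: Add(1, Mul(100, Pow(130, Rational(1, 2)))) ≈ 1141.2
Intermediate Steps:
Function('F')(Z) = 1
E = Pow(130, Rational(1, 2)) (E = Pow(Add(62, 68), Rational(1, 2)) = Pow(130, Rational(1, 2)) ≈ 11.402)
Function('O')(C) = Mul(Add(-12, C), Add(3, C)) (Function('O')(C) = Mul(Add(3, C), Add(-12, C)) = Mul(Add(-12, C), Add(3, C)))
Add(Mul(E, Function('O')(-8)), Function('F')(Y)) = Add(Mul(Pow(130, Rational(1, 2)), Add(-36, Pow(-8, 2), Mul(-9, -8))), 1) = Add(Mul(Pow(130, Rational(1, 2)), Add(-36, 64, 72)), 1) = Add(Mul(Pow(130, Rational(1, 2)), 100), 1) = Add(Mul(100, Pow(130, Rational(1, 2))), 1) = Add(1, Mul(100, Pow(130, Rational(1, 2))))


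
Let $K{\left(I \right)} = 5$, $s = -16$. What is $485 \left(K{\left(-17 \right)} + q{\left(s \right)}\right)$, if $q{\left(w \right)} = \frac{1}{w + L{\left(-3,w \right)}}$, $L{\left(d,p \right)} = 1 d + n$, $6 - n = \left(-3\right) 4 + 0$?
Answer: $1940$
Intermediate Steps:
$n = 18$ ($n = 6 - \left(\left(-3\right) 4 + 0\right) = 6 - \left(-12 + 0\right) = 6 - -12 = 6 + 12 = 18$)
$L{\left(d,p \right)} = 18 + d$ ($L{\left(d,p \right)} = 1 d + 18 = d + 18 = 18 + d$)
$q{\left(w \right)} = \frac{1}{15 + w}$ ($q{\left(w \right)} = \frac{1}{w + \left(18 - 3\right)} = \frac{1}{w + 15} = \frac{1}{15 + w}$)
$485 \left(K{\left(-17 \right)} + q{\left(s \right)}\right) = 485 \left(5 + \frac{1}{15 - 16}\right) = 485 \left(5 + \frac{1}{-1}\right) = 485 \left(5 - 1\right) = 485 \cdot 4 = 1940$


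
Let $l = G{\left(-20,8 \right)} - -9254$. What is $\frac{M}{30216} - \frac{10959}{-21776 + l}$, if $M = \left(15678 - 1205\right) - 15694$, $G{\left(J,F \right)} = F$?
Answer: $\frac{52642925}{63020504} \approx 0.83533$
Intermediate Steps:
$M = -1221$ ($M = 14473 - 15694 = -1221$)
$l = 9262$ ($l = 8 - -9254 = 8 + 9254 = 9262$)
$\frac{M}{30216} - \frac{10959}{-21776 + l} = - \frac{1221}{30216} - \frac{10959}{-21776 + 9262} = \left(-1221\right) \frac{1}{30216} - \frac{10959}{-12514} = - \frac{407}{10072} - - \frac{10959}{12514} = - \frac{407}{10072} + \frac{10959}{12514} = \frac{52642925}{63020504}$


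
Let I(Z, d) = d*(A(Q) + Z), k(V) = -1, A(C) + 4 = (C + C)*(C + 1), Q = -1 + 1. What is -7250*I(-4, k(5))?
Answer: -58000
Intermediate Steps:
Q = 0
A(C) = -4 + 2*C*(1 + C) (A(C) = -4 + (C + C)*(C + 1) = -4 + (2*C)*(1 + C) = -4 + 2*C*(1 + C))
I(Z, d) = d*(-4 + Z) (I(Z, d) = d*((-4 + 2*0 + 2*0²) + Z) = d*((-4 + 0 + 2*0) + Z) = d*((-4 + 0 + 0) + Z) = d*(-4 + Z))
-7250*I(-4, k(5)) = -(-7250)*(-4 - 4) = -(-7250)*(-8) = -7250*8 = -58000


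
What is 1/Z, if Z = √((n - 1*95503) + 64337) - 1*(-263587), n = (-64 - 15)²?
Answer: 263587/69478131494 - 5*I*√997/69478131494 ≈ 3.7938e-6 - 2.2723e-9*I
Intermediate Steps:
n = 6241 (n = (-79)² = 6241)
Z = 263587 + 5*I*√997 (Z = √((6241 - 1*95503) + 64337) - 1*(-263587) = √((6241 - 95503) + 64337) + 263587 = √(-89262 + 64337) + 263587 = √(-24925) + 263587 = 5*I*√997 + 263587 = 263587 + 5*I*√997 ≈ 2.6359e+5 + 157.88*I)
1/Z = 1/(263587 + 5*I*√997)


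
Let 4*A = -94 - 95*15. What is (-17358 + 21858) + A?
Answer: 16481/4 ≈ 4120.3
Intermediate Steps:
A = -1519/4 (A = (-94 - 95*15)/4 = (-94 - 1425)/4 = (¼)*(-1519) = -1519/4 ≈ -379.75)
(-17358 + 21858) + A = (-17358 + 21858) - 1519/4 = 4500 - 1519/4 = 16481/4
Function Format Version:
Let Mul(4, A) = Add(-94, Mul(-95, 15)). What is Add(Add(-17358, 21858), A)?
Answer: Rational(16481, 4) ≈ 4120.3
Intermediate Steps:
A = Rational(-1519, 4) (A = Mul(Rational(1, 4), Add(-94, Mul(-95, 15))) = Mul(Rational(1, 4), Add(-94, -1425)) = Mul(Rational(1, 4), -1519) = Rational(-1519, 4) ≈ -379.75)
Add(Add(-17358, 21858), A) = Add(Add(-17358, 21858), Rational(-1519, 4)) = Add(4500, Rational(-1519, 4)) = Rational(16481, 4)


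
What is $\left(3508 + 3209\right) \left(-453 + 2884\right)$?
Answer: $16329027$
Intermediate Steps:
$\left(3508 + 3209\right) \left(-453 + 2884\right) = 6717 \cdot 2431 = 16329027$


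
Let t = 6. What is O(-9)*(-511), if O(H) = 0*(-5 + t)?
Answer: 0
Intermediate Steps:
O(H) = 0 (O(H) = 0*(-5 + 6) = 0*1 = 0)
O(-9)*(-511) = 0*(-511) = 0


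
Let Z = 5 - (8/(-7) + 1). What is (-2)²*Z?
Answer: 144/7 ≈ 20.571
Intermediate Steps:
Z = 36/7 (Z = 5 - (8*(-⅐) + 1) = 5 - (-8/7 + 1) = 5 - 1*(-⅐) = 5 + ⅐ = 36/7 ≈ 5.1429)
(-2)²*Z = (-2)²*(36/7) = 4*(36/7) = 144/7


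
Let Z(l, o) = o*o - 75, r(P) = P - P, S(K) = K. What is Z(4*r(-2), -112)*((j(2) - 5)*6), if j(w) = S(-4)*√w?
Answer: -374070 - 299256*√2 ≈ -7.9728e+5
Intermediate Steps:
r(P) = 0
j(w) = -4*√w
Z(l, o) = -75 + o² (Z(l, o) = o² - 75 = -75 + o²)
Z(4*r(-2), -112)*((j(2) - 5)*6) = (-75 + (-112)²)*((-4*√2 - 5)*6) = (-75 + 12544)*((-5 - 4*√2)*6) = 12469*(-30 - 24*√2) = -374070 - 299256*√2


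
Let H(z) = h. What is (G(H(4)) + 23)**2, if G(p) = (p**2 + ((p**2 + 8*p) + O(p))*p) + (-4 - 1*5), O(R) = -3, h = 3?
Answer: 12769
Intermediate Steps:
H(z) = 3
G(p) = -9 + p**2 + p*(-3 + p**2 + 8*p) (G(p) = (p**2 + ((p**2 + 8*p) - 3)*p) + (-4 - 1*5) = (p**2 + (-3 + p**2 + 8*p)*p) + (-4 - 5) = (p**2 + p*(-3 + p**2 + 8*p)) - 9 = -9 + p**2 + p*(-3 + p**2 + 8*p))
(G(H(4)) + 23)**2 = ((-9 + 3**3 - 3*3 + 9*3**2) + 23)**2 = ((-9 + 27 - 9 + 9*9) + 23)**2 = ((-9 + 27 - 9 + 81) + 23)**2 = (90 + 23)**2 = 113**2 = 12769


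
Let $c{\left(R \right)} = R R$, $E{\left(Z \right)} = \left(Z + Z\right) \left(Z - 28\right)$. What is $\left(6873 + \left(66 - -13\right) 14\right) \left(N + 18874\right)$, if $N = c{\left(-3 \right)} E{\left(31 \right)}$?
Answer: $163952492$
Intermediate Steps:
$E{\left(Z \right)} = 2 Z \left(-28 + Z\right)$
$c{\left(R \right)} = R^{2}$
$N = 1674$ ($N = \left(-3\right)^{2} \cdot 2 \cdot 31 \left(-28 + 31\right) = 9 \cdot 2 \cdot 31 \cdot 3 = 9 \cdot 186 = 1674$)
$\left(6873 + \left(66 - -13\right) 14\right) \left(N + 18874\right) = \left(6873 + \left(66 - -13\right) 14\right) \left(1674 + 18874\right) = \left(6873 + \left(66 + \left(-14 + 27\right)\right) 14\right) 20548 = \left(6873 + \left(66 + 13\right) 14\right) 20548 = \left(6873 + 79 \cdot 14\right) 20548 = \left(6873 + 1106\right) 20548 = 7979 \cdot 20548 = 163952492$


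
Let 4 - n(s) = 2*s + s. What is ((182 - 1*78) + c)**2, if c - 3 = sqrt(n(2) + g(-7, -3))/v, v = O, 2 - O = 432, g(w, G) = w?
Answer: 2116920091/184900 - 321*I/215 ≈ 11449.0 - 1.493*I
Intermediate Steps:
O = -430 (O = 2 - 1*432 = 2 - 432 = -430)
v = -430
n(s) = 4 - 3*s (n(s) = 4 - (2*s + s) = 4 - 3*s)
c = 3 - 3*I/430 (c = 3 + sqrt((4 - 3*2) - 7)/(-430) = 3 + sqrt((4 - 6) - 7)*(-1/430) = 3 + sqrt(-2 - 7)*(-1/430) = 3 + sqrt(-9)*(-1/430) = 3 + (3*I)*(-1/430) = 3 - 3*I/430 ≈ 3.0 - 0.0069767*I)
((182 - 1*78) + c)**2 = ((182 - 1*78) + (3 - 3*I/430))**2 = ((182 - 78) + (3 - 3*I/430))**2 = (104 + (3 - 3*I/430))**2 = (107 - 3*I/430)**2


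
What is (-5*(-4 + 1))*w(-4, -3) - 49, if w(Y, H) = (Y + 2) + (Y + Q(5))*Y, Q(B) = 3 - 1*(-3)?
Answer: -199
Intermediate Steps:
Q(B) = 6 (Q(B) = 3 + 3 = 6)
w(Y, H) = 2 + Y + Y*(6 + Y) (w(Y, H) = (Y + 2) + (Y + 6)*Y = (2 + Y) + (6 + Y)*Y = (2 + Y) + Y*(6 + Y) = 2 + Y + Y*(6 + Y))
(-5*(-4 + 1))*w(-4, -3) - 49 = (-5*(-4 + 1))*(2 + (-4)² + 7*(-4)) - 49 = (-5*(-3))*(2 + 16 - 28) - 49 = 15*(-10) - 49 = -150 - 49 = -199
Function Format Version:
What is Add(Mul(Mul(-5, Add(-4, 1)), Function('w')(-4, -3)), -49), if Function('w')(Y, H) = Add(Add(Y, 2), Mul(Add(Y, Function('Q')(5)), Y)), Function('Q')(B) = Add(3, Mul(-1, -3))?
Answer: -199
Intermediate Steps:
Function('Q')(B) = 6 (Function('Q')(B) = Add(3, 3) = 6)
Function('w')(Y, H) = Add(2, Y, Mul(Y, Add(6, Y))) (Function('w')(Y, H) = Add(Add(Y, 2), Mul(Add(Y, 6), Y)) = Add(Add(2, Y), Mul(Add(6, Y), Y)) = Add(Add(2, Y), Mul(Y, Add(6, Y))) = Add(2, Y, Mul(Y, Add(6, Y))))
Add(Mul(Mul(-5, Add(-4, 1)), Function('w')(-4, -3)), -49) = Add(Mul(Mul(-5, Add(-4, 1)), Add(2, Pow(-4, 2), Mul(7, -4))), -49) = Add(Mul(Mul(-5, -3), Add(2, 16, -28)), -49) = Add(Mul(15, -10), -49) = Add(-150, -49) = -199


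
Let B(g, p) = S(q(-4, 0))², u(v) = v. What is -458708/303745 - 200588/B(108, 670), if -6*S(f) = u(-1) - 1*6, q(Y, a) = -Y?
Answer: -2193416150852/14883505 ≈ -1.4737e+5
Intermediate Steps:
S(f) = 7/6 (S(f) = -(-1 - 1*6)/6 = -(-1 - 6)/6 = -⅙*(-7) = 7/6)
B(g, p) = 49/36 (B(g, p) = (7/6)² = 49/36)
-458708/303745 - 200588/B(108, 670) = -458708/303745 - 200588/49/36 = -458708*1/303745 - 200588*36/49 = -458708/303745 - 7221168/49 = -2193416150852/14883505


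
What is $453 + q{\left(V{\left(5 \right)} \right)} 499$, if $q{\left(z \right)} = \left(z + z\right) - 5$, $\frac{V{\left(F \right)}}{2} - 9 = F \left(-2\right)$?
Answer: $-4038$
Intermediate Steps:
$V{\left(F \right)} = 18 - 4 F$ ($V{\left(F \right)} = 18 + 2 F \left(-2\right) = 18 + 2 \left(- 2 F\right) = 18 - 4 F$)
$q{\left(z \right)} = -5 + 2 z$ ($q{\left(z \right)} = 2 z - 5 = -5 + 2 z$)
$453 + q{\left(V{\left(5 \right)} \right)} 499 = 453 + \left(-5 + 2 \left(18 - 20\right)\right) 499 = 453 + \left(-5 + 2 \left(-2\right)\right) 499 = 453 + \left(-5 - 4\right) 499 = 453 - 4491 = -4038$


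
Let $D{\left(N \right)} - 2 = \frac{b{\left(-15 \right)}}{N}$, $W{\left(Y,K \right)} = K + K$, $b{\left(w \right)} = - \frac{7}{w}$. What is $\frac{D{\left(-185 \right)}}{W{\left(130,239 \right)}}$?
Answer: $\frac{5543}{1326450} \approx 0.0041788$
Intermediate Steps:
$W{\left(Y,K \right)} = 2 K$
$D{\left(N \right)} = 2 + \frac{7}{15 N}$ ($D{\left(N \right)} = 2 + \frac{\left(-7\right) \frac{1}{-15}}{N} = 2 + \frac{\left(-7\right) \left(- \frac{1}{15}\right)}{N} = 2 + \frac{7}{15 N}$)
$\frac{D{\left(-185 \right)}}{W{\left(130,239 \right)}} = \frac{2 + \frac{7}{15 \left(-185\right)}}{2 \cdot 239} = \frac{2 + \frac{7}{15} \left(- \frac{1}{185}\right)}{478} = \left(2 - \frac{7}{2775}\right) \frac{1}{478} = \frac{5543}{2775} \cdot \frac{1}{478} = \frac{5543}{1326450}$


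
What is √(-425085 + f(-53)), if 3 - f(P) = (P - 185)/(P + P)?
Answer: 7*I*√24368605/53 ≈ 651.98*I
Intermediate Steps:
f(P) = 3 - (-185 + P)/(2*P) (f(P) = 3 - (P - 185)/(P + P) = 3 - (-185 + P)/(2*P))
√(-425085 + f(-53)) = √(-425085 + (5/2)*(37 - 53)/(-53)) = √(-425085 + (5/2)*(-1/53)*(-16)) = √(-425085 + 40/53) = √(-22529465/53) = 7*I*√24368605/53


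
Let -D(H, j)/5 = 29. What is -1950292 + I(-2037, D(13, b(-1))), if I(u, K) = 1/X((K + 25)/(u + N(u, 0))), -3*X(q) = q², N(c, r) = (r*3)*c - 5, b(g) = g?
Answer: -2341392841/1200 ≈ -1.9512e+6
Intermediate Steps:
N(c, r) = -5 + 3*c*r (N(c, r) = (3*r)*c - 5 = 3*c*r - 5 = -5 + 3*c*r)
D(H, j) = -145 (D(H, j) = -5*29 = -145)
X(q) = -q²/3
I(u, K) = -3*(-5 + u)²/(25 + K)² (I(u, K) = 1/(-(K + 25)²/(u + (-5 + 3*u*0))²/3) = 1/(-(25 + K)²/(u + (-5 + 0))²/3) = 1/(-(25 + K)²/(u - 5)²/3) = 1/(-(25 + K)²/(-5 + u)²/3) = 1/(-(25 + K)²/(3*(-5 + u)²)) = -3*(-5 + u)²/(25 + K)²)
-1950292 + I(-2037, D(13, b(-1))) = -1950292 - 3*(-5 - 2037)²/(25 - 145)² = -1950292 - 3*(-2042)²/(-120)² = -1950292 - 3*4169764*1/14400 = -1950292 - 1042441/1200 = -2341392841/1200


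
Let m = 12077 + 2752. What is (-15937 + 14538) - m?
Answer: -16228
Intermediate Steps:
m = 14829
(-15937 + 14538) - m = (-15937 + 14538) - 1*14829 = -1399 - 14829 = -16228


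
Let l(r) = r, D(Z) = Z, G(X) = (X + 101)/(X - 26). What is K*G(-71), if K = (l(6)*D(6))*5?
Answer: -5400/97 ≈ -55.670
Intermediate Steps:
G(X) = (101 + X)/(-26 + X)
K = 180 (K = (6*6)*5 = 36*5 = 180)
K*G(-71) = 180*((101 - 71)/(-26 - 71)) = 180*(30/(-97)) = 180*(-1/97*30) = 180*(-30/97) = -5400/97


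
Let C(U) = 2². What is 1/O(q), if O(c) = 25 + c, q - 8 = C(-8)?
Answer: 1/37 ≈ 0.027027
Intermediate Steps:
C(U) = 4
q = 12 (q = 8 + 4 = 12)
1/O(q) = 1/(25 + 12) = 1/37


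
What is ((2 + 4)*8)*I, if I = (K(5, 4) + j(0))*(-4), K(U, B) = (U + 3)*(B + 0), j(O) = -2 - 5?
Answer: -4800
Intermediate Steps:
j(O) = -7
K(U, B) = B*(3 + U) (K(U, B) = (3 + U)*B = B*(3 + U))
I = -100 (I = (4*(3 + 5) - 7)*(-4) = (4*8 - 7)*(-4) = (32 - 7)*(-4) = 25*(-4) = -100)
((2 + 4)*8)*I = ((2 + 4)*8)*(-100) = (6*8)*(-100) = 48*(-100) = -4800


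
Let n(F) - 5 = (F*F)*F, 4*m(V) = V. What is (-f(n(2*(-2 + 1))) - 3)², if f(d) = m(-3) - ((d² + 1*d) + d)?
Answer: 9/16 ≈ 0.56250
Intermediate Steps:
m(V) = V/4
n(F) = 5 + F³ (n(F) = 5 + (F*F)*F = 5 + F²*F = 5 + F³)
f(d) = -¾ - d² - 2*d (f(d) = (¼)*(-3) - ((d² + 1*d) + d) = -¾ - ((d² + d) + d) = -¾ - ((d + d²) + d) = -¾ - (d² + 2*d) = -¾ + (-d² - 2*d) = -¾ - d² - 2*d)
(-f(n(2*(-2 + 1))) - 3)² = (-(-¾ - (5 + (2*(-2 + 1))³)² - 2*(5 + (2*(-2 + 1))³)) - 3)² = (-(-¾ - (5 + (2*(-1))³)² - 2*(5 + (2*(-1))³)) - 3)² = (-(-¾ - (5 + (-2)³)² - 2*(5 + (-2)³)) - 3)² = (-(-¾ - (5 - 8)² - 2*(5 - 8)) - 3)² = (-(-¾ - 1*(-3)² - 2*(-3)) - 3)² = (-(-¾ - 1*9 + 6) - 3)² = (-(-¾ - 9 + 6) - 3)² = (-1*(-15/4) - 3)² = (15/4 - 3)² = (¾)² = 9/16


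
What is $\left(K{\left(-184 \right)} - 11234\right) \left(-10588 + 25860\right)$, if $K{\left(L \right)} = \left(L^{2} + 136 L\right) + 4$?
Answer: $-36622256$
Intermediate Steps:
$K{\left(L \right)} = 4 + L^{2} + 136 L$
$\left(K{\left(-184 \right)} - 11234\right) \left(-10588 + 25860\right) = \left(\left(4 + \left(-184\right)^{2} + 136 \left(-184\right)\right) - 11234\right) \left(-10588 + 25860\right) = \left(\left(4 + 33856 - 25024\right) - 11234\right) 15272 = \left(8836 - 11234\right) 15272 = \left(-2398\right) 15272 = -36622256$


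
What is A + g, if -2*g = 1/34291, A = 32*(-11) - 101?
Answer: -31067647/68582 ≈ -453.00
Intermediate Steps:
A = -453 (A = -352 - 101 = -453)
g = -1/68582 (g = -½/34291 = -½*1/34291 = -1/68582 ≈ -1.4581e-5)
A + g = -453 - 1/68582 = -31067647/68582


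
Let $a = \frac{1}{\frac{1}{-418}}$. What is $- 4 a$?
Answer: $1672$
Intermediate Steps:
$a = -418$ ($a = \frac{1}{- \frac{1}{418}} = -418$)
$- 4 a = \left(-4\right) \left(-418\right) = 1672$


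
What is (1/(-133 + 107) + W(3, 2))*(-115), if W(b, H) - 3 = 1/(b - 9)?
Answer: -12535/39 ≈ -321.41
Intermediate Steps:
W(b, H) = 3 + 1/(-9 + b) (W(b, H) = 3 + 1/(b - 9) = 3 + 1/(-9 + b))
(1/(-133 + 107) + W(3, 2))*(-115) = (1/(-133 + 107) + (-26 + 3*3)/(-9 + 3))*(-115) = (1/(-26) + (-26 + 9)/(-6))*(-115) = (-1/26 - ⅙*(-17))*(-115) = (-1/26 + 17/6)*(-115) = (109/39)*(-115) = -12535/39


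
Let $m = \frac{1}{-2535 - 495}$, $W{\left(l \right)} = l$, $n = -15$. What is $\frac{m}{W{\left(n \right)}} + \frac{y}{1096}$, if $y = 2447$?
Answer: $\frac{55608623}{24906600} \approx 2.2327$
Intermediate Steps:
$m = - \frac{1}{3030}$ ($m = \frac{1}{-3030} = - \frac{1}{3030} \approx -0.00033003$)
$\frac{m}{W{\left(n \right)}} + \frac{y}{1096} = - \frac{1}{3030 \left(-15\right)} + \frac{2447}{1096} = \left(- \frac{1}{3030}\right) \left(- \frac{1}{15}\right) + 2447 \cdot \frac{1}{1096} = \frac{1}{45450} + \frac{2447}{1096} = \frac{55608623}{24906600}$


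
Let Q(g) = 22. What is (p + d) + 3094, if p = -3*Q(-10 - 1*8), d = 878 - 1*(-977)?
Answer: 4883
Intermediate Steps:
d = 1855 (d = 878 + 977 = 1855)
p = -66 (p = -3*22 = -66)
(p + d) + 3094 = (-66 + 1855) + 3094 = 1789 + 3094 = 4883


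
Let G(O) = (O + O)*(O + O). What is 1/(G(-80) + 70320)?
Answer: 1/95920 ≈ 1.0425e-5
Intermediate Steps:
G(O) = 4*O² (G(O) = (2*O)*(2*O) = 4*O²)
1/(G(-80) + 70320) = 1/(4*(-80)² + 70320) = 1/(4*6400 + 70320) = 1/(25600 + 70320) = 1/95920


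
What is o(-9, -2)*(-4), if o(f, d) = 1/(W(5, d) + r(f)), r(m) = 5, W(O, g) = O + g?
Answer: -½ ≈ -0.50000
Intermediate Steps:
o(f, d) = 1/(10 + d) (o(f, d) = 1/((5 + d) + 5) = 1/(10 + d))
o(-9, -2)*(-4) = -4/(10 - 2) = -4/8 = (⅛)*(-4) = -½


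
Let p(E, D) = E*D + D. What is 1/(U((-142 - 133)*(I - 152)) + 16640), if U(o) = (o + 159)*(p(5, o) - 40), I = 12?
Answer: 1/8928699280 ≈ 1.1200e-10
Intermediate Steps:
p(E, D) = D + D*E (p(E, D) = D*E + D = D + D*E)
U(o) = (-40 + 6*o)*(159 + o) (U(o) = (o + 159)*(o*(1 + 5) - 40) = (159 + o)*(o*6 - 40) = (159 + o)*(6*o - 40) = (159 + o)*(-40 + 6*o) = (-40 + 6*o)*(159 + o))
1/(U((-142 - 133)*(I - 152)) + 16640) = 1/((-6360 + 6*((-142 - 133)*(12 - 152))² + 914*((-142 - 133)*(12 - 152))) + 16640) = 1/((-6360 + 6*(-275*(-140))² + 914*(-275*(-140))) + 16640) = 1/((-6360 + 6*38500² + 914*38500) + 16640) = 1/((-6360 + 6*1482250000 + 35189000) + 16640) = 1/((-6360 + 8893500000 + 35189000) + 16640) = 1/(8928682640 + 16640) = 1/8928699280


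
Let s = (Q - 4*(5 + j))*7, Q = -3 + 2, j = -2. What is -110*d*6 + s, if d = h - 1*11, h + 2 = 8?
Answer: 3209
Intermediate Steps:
h = 6 (h = -2 + 8 = 6)
Q = -1
d = -5 (d = 6 - 1*11 = 6 - 11 = -5)
s = -91 (s = (-1 - 4*(5 - 2))*7 = (-1 - 4*3)*7 = (-1 - 12)*7 = -13*7 = -91)
-110*d*6 + s = -(-550)*6 - 91 = -110*(-30) - 91 = 3300 - 91 = 3209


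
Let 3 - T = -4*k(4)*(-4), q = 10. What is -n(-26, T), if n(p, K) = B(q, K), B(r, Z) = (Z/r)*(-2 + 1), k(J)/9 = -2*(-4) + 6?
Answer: -2013/10 ≈ -201.30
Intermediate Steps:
k(J) = 126 (k(J) = 9*(-2*(-4) + 6) = 9*(8 + 6) = 9*14 = 126)
T = -2013 (T = 3 - (-4*126)*(-4) = 3 - (-504)*(-4) = 3 - 1*2016 = 3 - 2016 = -2013)
B(r, Z) = -Z/r (B(r, Z) = (Z/r)*(-1) = -Z/r)
n(p, K) = -K/10 (n(p, K) = -1*K/10 = -1*K*⅒ = -K/10)
-n(-26, T) = -(-1)*(-2013)/10 = -1*2013/10 = -2013/10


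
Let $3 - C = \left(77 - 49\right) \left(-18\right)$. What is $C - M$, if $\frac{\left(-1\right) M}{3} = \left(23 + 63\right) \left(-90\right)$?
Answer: $-22713$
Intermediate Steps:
$C = 507$ ($C = 3 - \left(77 - 49\right) \left(-18\right) = 3 - 28 \left(-18\right) = 3 - -504 = 3 + 504 = 507$)
$M = 23220$ ($M = - 3 \left(23 + 63\right) \left(-90\right) = - 3 \cdot 86 \left(-90\right) = \left(-3\right) \left(-7740\right) = 23220$)
$C - M = 507 - 23220 = -22713$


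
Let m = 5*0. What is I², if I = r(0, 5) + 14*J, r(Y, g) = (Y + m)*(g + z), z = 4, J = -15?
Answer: 44100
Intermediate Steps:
m = 0
r(Y, g) = Y*(4 + g) (r(Y, g) = (Y + 0)*(g + 4) = Y*(4 + g))
I = -210 (I = 0*(4 + 5) + 14*(-15) = 0*9 - 210 = 0 - 210 = -210)
I² = (-210)² = 44100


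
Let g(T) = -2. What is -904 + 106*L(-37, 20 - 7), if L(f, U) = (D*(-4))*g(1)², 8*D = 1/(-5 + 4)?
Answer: -692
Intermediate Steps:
D = -⅛ (D = 1/(8*(-5 + 4)) = (⅛)/(-1) = (⅛)*(-1) = -⅛ ≈ -0.12500)
L(f, U) = 2 (L(f, U) = -⅛*(-4)*(-2)² = (½)*4 = 2)
-904 + 106*L(-37, 20 - 7) = -904 + 106*2 = -904 + 212 = -692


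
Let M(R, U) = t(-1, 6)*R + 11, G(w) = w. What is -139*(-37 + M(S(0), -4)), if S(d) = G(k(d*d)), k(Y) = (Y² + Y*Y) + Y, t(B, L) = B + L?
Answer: 3614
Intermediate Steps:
k(Y) = Y + 2*Y² (k(Y) = (Y² + Y²) + Y = 2*Y² + Y = Y + 2*Y²)
S(d) = d²*(1 + 2*d²) (S(d) = (d*d)*(1 + 2*(d*d)) = d²*(1 + 2*d²))
M(R, U) = 11 + 5*R (M(R, U) = (-1 + 6)*R + 11 = 5*R + 11 = 11 + 5*R)
-139*(-37 + M(S(0), -4)) = -139*(-37 + (11 + 5*(0² + 2*0⁴))) = -139*(-37 + (11 + 5*(0 + 2*0))) = -139*(-37 + (11 + 5*(0 + 0))) = -139*(-37 + (11 + 5*0)) = -139*(-37 + (11 + 0)) = -139*(-37 + 11) = -139*(-26) = 3614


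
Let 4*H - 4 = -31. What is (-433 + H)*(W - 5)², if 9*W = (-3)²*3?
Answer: -1759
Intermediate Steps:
W = 3 (W = ((-3)²*3)/9 = (9*3)/9 = (⅑)*27 = 3)
H = -27/4 (H = 1 + (¼)*(-31) = 1 - 31/4 = -27/4 ≈ -6.7500)
(-433 + H)*(W - 5)² = (-433 - 27/4)*(3 - 5)² = -1759/4*(-2)² = -1759/4*4 = -1759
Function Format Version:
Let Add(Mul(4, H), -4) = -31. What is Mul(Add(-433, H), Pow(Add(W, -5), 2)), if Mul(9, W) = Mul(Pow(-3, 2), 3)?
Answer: -1759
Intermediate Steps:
W = 3 (W = Mul(Rational(1, 9), Mul(Pow(-3, 2), 3)) = Mul(Rational(1, 9), Mul(9, 3)) = Mul(Rational(1, 9), 27) = 3)
H = Rational(-27, 4) (H = Add(1, Mul(Rational(1, 4), -31)) = Add(1, Rational(-31, 4)) = Rational(-27, 4) ≈ -6.7500)
Mul(Add(-433, H), Pow(Add(W, -5), 2)) = Mul(Add(-433, Rational(-27, 4)), Pow(Add(3, -5), 2)) = Mul(Rational(-1759, 4), Pow(-2, 2)) = Mul(Rational(-1759, 4), 4) = -1759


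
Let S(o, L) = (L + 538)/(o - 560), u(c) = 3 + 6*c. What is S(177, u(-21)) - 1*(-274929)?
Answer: 105297392/383 ≈ 2.7493e+5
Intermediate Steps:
S(o, L) = (538 + L)/(-560 + o)
S(177, u(-21)) - 1*(-274929) = (538 + (3 + 6*(-21)))/(-560 + 177) - 1*(-274929) = (538 + (3 - 126))/(-383) + 274929 = -(538 - 123)/383 + 274929 = -1/383*415 + 274929 = -415/383 + 274929 = 105297392/383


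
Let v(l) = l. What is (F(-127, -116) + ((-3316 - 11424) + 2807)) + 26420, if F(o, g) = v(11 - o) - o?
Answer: 14752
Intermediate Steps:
F(o, g) = 11 - 2*o (F(o, g) = (11 - o) - o = 11 - 2*o)
(F(-127, -116) + ((-3316 - 11424) + 2807)) + 26420 = ((11 - 2*(-127)) + ((-3316 - 11424) + 2807)) + 26420 = ((11 + 254) + (-14740 + 2807)) + 26420 = (265 - 11933) + 26420 = -11668 + 26420 = 14752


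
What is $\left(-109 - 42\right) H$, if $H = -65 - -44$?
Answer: $3171$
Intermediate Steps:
$H = -21$ ($H = -65 + 44 = -21$)
$\left(-109 - 42\right) H = \left(-109 - 42\right) \left(-21\right) = \left(-151\right) \left(-21\right) = 3171$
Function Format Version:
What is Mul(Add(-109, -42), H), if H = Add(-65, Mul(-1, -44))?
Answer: 3171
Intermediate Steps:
H = -21 (H = Add(-65, 44) = -21)
Mul(Add(-109, -42), H) = Mul(Add(-109, -42), -21) = Mul(-151, -21) = 3171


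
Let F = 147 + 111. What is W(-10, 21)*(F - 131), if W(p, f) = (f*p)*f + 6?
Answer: -559308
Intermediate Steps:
F = 258
W(p, f) = 6 + p*f**2 (W(p, f) = p*f**2 + 6 = 6 + p*f**2)
W(-10, 21)*(F - 131) = (6 - 10*21**2)*(258 - 131) = (6 - 10*441)*127 = (6 - 4410)*127 = -4404*127 = -559308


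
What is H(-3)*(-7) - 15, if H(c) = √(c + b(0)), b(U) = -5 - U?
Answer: -15 - 14*I*√2 ≈ -15.0 - 19.799*I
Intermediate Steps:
H(c) = √(-5 + c) (H(c) = √(c + (-5 - 1*0)) = √(c + (-5 + 0)) = √(c - 5) = √(-5 + c))
H(-3)*(-7) - 15 = √(-5 - 3)*(-7) - 15 = √(-8)*(-7) - 15 = (2*I*√2)*(-7) - 15 = -14*I*√2 - 15 = -15 - 14*I*√2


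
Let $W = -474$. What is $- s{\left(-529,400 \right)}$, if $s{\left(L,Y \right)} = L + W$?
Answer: $1003$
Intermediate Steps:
$s{\left(L,Y \right)} = -474 + L$ ($s{\left(L,Y \right)} = L - 474 = -474 + L$)
$- s{\left(-529,400 \right)} = - (-474 - 529) = \left(-1\right) \left(-1003\right) = 1003$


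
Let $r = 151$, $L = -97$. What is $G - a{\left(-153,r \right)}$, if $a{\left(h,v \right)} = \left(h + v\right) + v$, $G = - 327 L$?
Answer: $31570$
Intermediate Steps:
$G = 31719$ ($G = \left(-327\right) \left(-97\right) = 31719$)
$a{\left(h,v \right)} = h + 2 v$
$G - a{\left(-153,r \right)} = 31719 - \left(-153 + 2 \cdot 151\right) = 31719 - \left(-153 + 302\right) = 31719 - 149 = 31570$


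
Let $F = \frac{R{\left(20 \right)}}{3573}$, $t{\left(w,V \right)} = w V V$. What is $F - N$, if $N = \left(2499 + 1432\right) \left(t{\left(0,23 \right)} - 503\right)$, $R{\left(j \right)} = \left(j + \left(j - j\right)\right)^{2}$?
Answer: $\frac{7064868289}{3573} \approx 1.9773 \cdot 10^{6}$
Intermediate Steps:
$R{\left(j \right)} = j^{2}$ ($R{\left(j \right)} = \left(j + 0\right)^{2} = j^{2}$)
$t{\left(w,V \right)} = w V^{2}$ ($t{\left(w,V \right)} = V w V = w V^{2}$)
$N = -1977293$ ($N = \left(2499 + 1432\right) \left(0 \cdot 23^{2} - 503\right) = 3931 \left(0 \cdot 529 - 503\right) = 3931 \left(0 - 503\right) = 3931 \left(-503\right) = -1977293$)
$F = \frac{400}{3573}$ ($F = \frac{20^{2}}{3573} = 400 \cdot \frac{1}{3573} = \frac{400}{3573} \approx 0.11195$)
$F - N = \frac{400}{3573} - -1977293 = \frac{400}{3573} + 1977293 = \frac{7064868289}{3573}$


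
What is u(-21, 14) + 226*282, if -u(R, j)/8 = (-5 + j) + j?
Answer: 63548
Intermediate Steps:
u(R, j) = 40 - 16*j (u(R, j) = -8*((-5 + j) + j) = -8*(-5 + 2*j) = 40 - 16*j)
u(-21, 14) + 226*282 = (40 - 16*14) + 226*282 = (40 - 224) + 63732 = -184 + 63732 = 63548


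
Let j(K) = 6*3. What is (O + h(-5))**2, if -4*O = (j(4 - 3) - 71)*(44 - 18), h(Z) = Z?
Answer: 461041/4 ≈ 1.1526e+5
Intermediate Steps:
j(K) = 18
O = 689/2 (O = -(18 - 71)*(44 - 18)/4 = -(-53)*26/4 = -1/4*(-1378) = 689/2 ≈ 344.50)
(O + h(-5))**2 = (689/2 - 5)**2 = (679/2)**2 = 461041/4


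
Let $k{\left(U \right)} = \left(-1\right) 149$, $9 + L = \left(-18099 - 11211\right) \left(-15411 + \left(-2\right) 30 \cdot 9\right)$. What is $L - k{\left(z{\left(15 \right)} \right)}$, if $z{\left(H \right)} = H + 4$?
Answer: $467523950$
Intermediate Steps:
$z{\left(H \right)} = 4 + H$
$L = 467523801$ ($L = -9 + \left(-18099 - 11211\right) \left(-15411 + \left(-2\right) 30 \cdot 9\right) = -9 - 29310 \left(-15411 - 540\right) = -9 - -467523810 = -9 + 467523810 = 467523801$)
$k{\left(U \right)} = -149$
$L - k{\left(z{\left(15 \right)} \right)} = 467523801 - -149 = 467523801 + 149 = 467523950$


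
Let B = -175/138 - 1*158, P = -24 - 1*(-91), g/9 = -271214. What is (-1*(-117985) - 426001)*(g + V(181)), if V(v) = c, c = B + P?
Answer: 751872682872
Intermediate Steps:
g = -2440926 (g = 9*(-271214) = -2440926)
P = 67 (P = -24 + 91 = 67)
B = -21979/138 (B = -175*1/138 - 158 = -175/138 - 158 = -21979/138 ≈ -159.27)
c = -12733/138 (c = -21979/138 + 67 = -12733/138 ≈ -92.268)
V(v) = -12733/138
(-1*(-117985) - 426001)*(g + V(181)) = (-1*(-117985) - 426001)*(-2440926 - 12733/138) = (117985 - 426001)*(-336860521/138) = -308016*(-336860521/138) = 751872682872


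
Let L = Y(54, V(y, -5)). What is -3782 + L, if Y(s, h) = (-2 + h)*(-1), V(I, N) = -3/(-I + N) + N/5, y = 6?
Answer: -41572/11 ≈ -3779.3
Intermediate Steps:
V(I, N) = -3/(N - I) + N/5 (V(I, N) = -3/(N - I) + N*(1/5) = -3/(N - I) + N/5)
Y(s, h) = 2 - h
L = 30/11 (L = 2 - (15 - 1*(-5)**2 + 6*(-5))/(5*(6 - 1*(-5))) = 2 - (15 - 1*25 - 30)/(5*(6 + 5)) = 2 - (15 - 25 - 30)/(5*11) = 2 - (-40)/(5*11) = 2 - 1*(-8/11) = 2 + 8/11 = 30/11 ≈ 2.7273)
-3782 + L = -3782 + 30/11 = -41572/11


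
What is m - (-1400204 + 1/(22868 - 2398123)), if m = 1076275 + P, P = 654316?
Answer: 7436436477726/2375255 ≈ 3.1308e+6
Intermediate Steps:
m = 1730591 (m = 1076275 + 654316 = 1730591)
m - (-1400204 + 1/(22868 - 2398123)) = 1730591 - (-1400204 + 1/(22868 - 2398123)) = 1730591 - (-1400204 + 1/(-2375255)) = 1730591 - (-1400204 - 1/2375255) = 1730591 - 1*(-3325841552021/2375255) = 1730591 + 3325841552021/2375255 = 7436436477726/2375255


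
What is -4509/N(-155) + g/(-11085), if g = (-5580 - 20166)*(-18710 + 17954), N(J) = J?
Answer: -197795601/114545 ≈ -1726.8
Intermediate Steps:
g = 19463976 (g = -25746*(-756) = 19463976)
-4509/N(-155) + g/(-11085) = -4509/(-155) + 19463976/(-11085) = -4509*(-1/155) + 19463976*(-1/11085) = 4509/155 - 6487992/3695 = -197795601/114545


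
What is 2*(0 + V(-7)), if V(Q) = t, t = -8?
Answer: -16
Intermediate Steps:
V(Q) = -8
2*(0 + V(-7)) = 2*(0 - 8) = 2*(-8) = -16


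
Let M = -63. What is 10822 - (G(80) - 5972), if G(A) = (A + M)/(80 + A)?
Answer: 2687023/160 ≈ 16794.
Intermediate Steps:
G(A) = (-63 + A)/(80 + A) (G(A) = (A - 63)/(80 + A) = (-63 + A)/(80 + A))
10822 - (G(80) - 5972) = 10822 - ((-63 + 80)/(80 + 80) - 5972) = 10822 - (17/160 - 5972) = 10822 - 1*(-955503/160) = 10822 + 955503/160 = 2687023/160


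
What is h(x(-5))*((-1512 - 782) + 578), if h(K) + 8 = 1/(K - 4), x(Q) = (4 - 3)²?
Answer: 14300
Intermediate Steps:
x(Q) = 1 (x(Q) = 1² = 1)
h(K) = -8 + 1/(-4 + K) (h(K) = -8 + 1/(K - 4) = -8 + 1/(-4 + K))
h(x(-5))*((-1512 - 782) + 578) = ((33 - 8*1)/(-4 + 1))*((-1512 - 782) + 578) = ((33 - 8)/(-3))*(-2294 + 578) = -⅓*25*(-1716) = -25/3*(-1716) = 14300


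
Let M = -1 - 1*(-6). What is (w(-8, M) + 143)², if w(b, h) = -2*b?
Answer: 25281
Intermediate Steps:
M = 5 (M = -1 + 6 = 5)
(w(-8, M) + 143)² = (-2*(-8) + 143)² = (16 + 143)² = 159² = 25281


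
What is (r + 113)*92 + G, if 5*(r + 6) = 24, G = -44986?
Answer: -173502/5 ≈ -34700.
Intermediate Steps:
r = -6/5 (r = -6 + (1/5)*24 = -6 + 24/5 = -6/5 ≈ -1.2000)
(r + 113)*92 + G = (-6/5 + 113)*92 - 44986 = (559/5)*92 - 44986 = 51428/5 - 44986 = -173502/5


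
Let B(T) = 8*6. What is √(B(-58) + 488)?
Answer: 2*√134 ≈ 23.152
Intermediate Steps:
B(T) = 48
√(B(-58) + 488) = √(48 + 488) = √536 = 2*√134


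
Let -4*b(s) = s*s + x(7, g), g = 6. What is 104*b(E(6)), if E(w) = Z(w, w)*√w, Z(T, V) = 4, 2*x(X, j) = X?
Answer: -2587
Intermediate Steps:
x(X, j) = X/2
E(w) = 4*√w
b(s) = -7/8 - s²/4 (b(s) = -(s*s + (½)*7)/4 = -(s² + 7/2)/4 = -(7/2 + s²)/4 = -7/8 - s²/4)
104*b(E(6)) = 104*(-7/8 - (4*√6)²/4) = 104*(-7/8 - ¼*96) = 104*(-7/8 - 24) = 104*(-199/8) = -2587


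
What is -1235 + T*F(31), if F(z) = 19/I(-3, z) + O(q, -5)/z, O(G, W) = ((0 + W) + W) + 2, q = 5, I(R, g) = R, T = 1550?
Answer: -34355/3 ≈ -11452.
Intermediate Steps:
O(G, W) = 2 + 2*W (O(G, W) = (W + W) + 2 = 2*W + 2 = 2 + 2*W)
F(z) = -19/3 - 8/z (F(z) = 19/(-3) + (2 + 2*(-5))/z = 19*(-⅓) + (2 - 10)/z = -19/3 - 8/z)
-1235 + T*F(31) = -1235 + 1550*(-19/3 - 8/31) = -1235 + 1550*(-613/93) = -1235 - 30650/3 = -34355/3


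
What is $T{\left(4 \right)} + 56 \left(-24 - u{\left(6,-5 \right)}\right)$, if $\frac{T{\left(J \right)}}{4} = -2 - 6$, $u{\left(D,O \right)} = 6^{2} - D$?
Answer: $-3056$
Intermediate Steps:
$u{\left(D,O \right)} = 36 - D$
$T{\left(J \right)} = -32$ ($T{\left(J \right)} = 4 \left(-2 - 6\right) = 4 \left(-8\right) = -32$)
$T{\left(4 \right)} + 56 \left(-24 - u{\left(6,-5 \right)}\right) = -32 + 56 \left(-24 - \left(36 - 6\right)\right) = -32 + 56 \left(-24 - 30\right) = -32 + 56 \left(-54\right) = -32 - 3024 = -3056$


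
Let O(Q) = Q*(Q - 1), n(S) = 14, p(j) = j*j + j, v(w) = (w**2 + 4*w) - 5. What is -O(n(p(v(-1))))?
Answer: -182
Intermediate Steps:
v(w) = -5 + w**2 + 4*w
p(j) = j + j**2 (p(j) = j**2 + j = j + j**2)
O(Q) = Q*(-1 + Q)
-O(n(p(v(-1)))) = -14*(-1 + 14) = -14*13 = -1*182 = -182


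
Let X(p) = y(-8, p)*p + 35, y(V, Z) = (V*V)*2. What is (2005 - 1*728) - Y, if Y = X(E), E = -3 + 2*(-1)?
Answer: 1882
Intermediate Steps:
y(V, Z) = 2*V² (y(V, Z) = V²*2 = 2*V²)
E = -5 (E = -3 - 2 = -5)
X(p) = 35 + 128*p (X(p) = (2*(-8)²)*p + 35 = (2*64)*p + 35 = 128*p + 35 = 35 + 128*p)
Y = -605 (Y = 35 + 128*(-5) = 35 - 640 = -605)
(2005 - 1*728) - Y = (2005 - 1*728) - 1*(-605) = (2005 - 728) + 605 = 1277 + 605 = 1882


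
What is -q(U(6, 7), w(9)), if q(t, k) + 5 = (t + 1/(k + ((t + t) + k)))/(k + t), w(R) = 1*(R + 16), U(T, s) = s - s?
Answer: 6249/1250 ≈ 4.9992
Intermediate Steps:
U(T, s) = 0
w(R) = 16 + R (w(R) = 1*(16 + R) = 16 + R)
q(t, k) = -5 + (t + 1/(2*k + 2*t))/(k + t) (q(t, k) = -5 + (t + 1/(k + ((t + t) + k)))/(k + t) = -5 + (t + 1/(k + (2*t + k)))/(k + t) = -5 + (t + 1/(k + (k + 2*t)))/(k + t) = -5 + (t + 1/(2*k + 2*t))/(k + t))
-q(U(6, 7), w(9)) = -(½ - 5*(16 + 9)² - 4*0² - 9*(16 + 9)*0)/((16 + 9)² + 0² + 2*(16 + 9)*0) = -(½ - 5*25² - 4*0 - 9*25*0)/(25² + 0 + 2*25*0) = -(½ - 5*625 + 0 + 0)/(625 + 0 + 0) = -(½ - 3125 + 0 + 0)/625 = -(-6249)/(625*2) = -1*(-6249/1250) = 6249/1250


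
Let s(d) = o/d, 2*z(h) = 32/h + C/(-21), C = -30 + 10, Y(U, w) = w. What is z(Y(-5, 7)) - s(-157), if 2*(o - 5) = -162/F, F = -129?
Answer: 396640/141771 ≈ 2.7978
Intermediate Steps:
C = -20
z(h) = 10/21 + 16/h (z(h) = (32/h - 20/(-21))/2 = (32/h - 20*(-1/21))/2 = (32/h + 20/21)/2 = (20/21 + 32/h)/2 = 10/21 + 16/h)
o = 242/43 (o = 5 + (-162/(-129))/2 = 5 + (-162*(-1/129))/2 = 5 + (½)*(54/43) = 5 + 27/43 = 242/43 ≈ 5.6279)
s(d) = 242/(43*d)
z(Y(-5, 7)) - s(-157) = (10/21 + 16/7) - 242/(43*(-157)) = (10/21 + 16*(⅐)) - 242*(-1)/(43*157) = (10/21 + 16/7) - 1*(-242/6751) = 58/21 + 242/6751 = 396640/141771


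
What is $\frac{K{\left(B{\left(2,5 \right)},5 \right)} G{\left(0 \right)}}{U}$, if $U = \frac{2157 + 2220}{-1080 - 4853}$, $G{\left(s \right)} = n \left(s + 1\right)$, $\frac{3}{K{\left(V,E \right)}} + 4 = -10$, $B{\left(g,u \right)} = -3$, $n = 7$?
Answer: $\frac{5933}{2918} \approx 2.0332$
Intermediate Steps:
$K{\left(V,E \right)} = - \frac{3}{14}$ ($K{\left(V,E \right)} = \frac{3}{-4 - 10} = \frac{3}{-14} = 3 \left(- \frac{1}{14}\right) = - \frac{3}{14}$)
$G{\left(s \right)} = 7 + 7 s$ ($G{\left(s \right)} = 7 \left(s + 1\right) = 7 \left(1 + s\right) = 7 + 7 s$)
$U = - \frac{4377}{5933}$ ($U = \frac{4377}{-5933} = 4377 \left(- \frac{1}{5933}\right) = - \frac{4377}{5933} \approx -0.73774$)
$\frac{K{\left(B{\left(2,5 \right)},5 \right)} G{\left(0 \right)}}{U} = \frac{\left(- \frac{3}{14}\right) \left(7 + 7 \cdot 0\right)}{- \frac{4377}{5933}} = - \frac{3 \left(7 + 0\right)}{14} \left(- \frac{5933}{4377}\right) = \left(- \frac{3}{14}\right) 7 \left(- \frac{5933}{4377}\right) = \left(- \frac{3}{2}\right) \left(- \frac{5933}{4377}\right) = \frac{5933}{2918}$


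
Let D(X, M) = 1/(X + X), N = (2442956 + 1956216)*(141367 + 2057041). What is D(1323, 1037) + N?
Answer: 25589928833493697/2646 ≈ 9.6712e+12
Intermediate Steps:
N = 9671174918176 (N = 4399172*2198408 = 9671174918176)
D(X, M) = 1/(2*X)
D(1323, 1037) + N = (1/2)/1323 + 9671174918176 = (1/2)*(1/1323) + 9671174918176 = 1/2646 + 9671174918176 = 25589928833493697/2646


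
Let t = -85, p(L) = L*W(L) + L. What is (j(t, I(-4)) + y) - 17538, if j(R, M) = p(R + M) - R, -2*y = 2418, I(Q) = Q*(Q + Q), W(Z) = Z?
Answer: -15906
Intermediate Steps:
I(Q) = 2*Q**2 (I(Q) = Q*(2*Q) = 2*Q**2)
y = -1209 (y = -1/2*2418 = -1209)
p(L) = L + L**2 (p(L) = L*L + L = L**2 + L = L + L**2)
j(R, M) = -R + (M + R)*(1 + M + R) (j(R, M) = (R + M)*(1 + (R + M)) - R = (M + R)*(1 + (M + R)) - R = (M + R)*(1 + M + R) - R = -R + (M + R)*(1 + M + R))
(j(t, I(-4)) + y) - 17538 = ((-1*(-85) + (2*(-4)**2 - 85)*(1 + 2*(-4)**2 - 85)) - 1209) - 17538 = ((85 + (2*16 - 85)*(1 + 2*16 - 85)) - 1209) - 17538 = ((85 + (32 - 85)*(1 + 32 - 85)) - 1209) - 17538 = ((85 - 53*(-52)) - 1209) - 17538 = ((85 + 2756) - 1209) - 17538 = (2841 - 1209) - 17538 = 1632 - 17538 = -15906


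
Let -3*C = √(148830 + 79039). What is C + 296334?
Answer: 296334 - √227869/3 ≈ 2.9618e+5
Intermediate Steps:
C = -√227869/3 (C = -√(148830 + 79039)/3 = -√227869/3 ≈ -159.12)
C + 296334 = -√227869/3 + 296334 = 296334 - √227869/3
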